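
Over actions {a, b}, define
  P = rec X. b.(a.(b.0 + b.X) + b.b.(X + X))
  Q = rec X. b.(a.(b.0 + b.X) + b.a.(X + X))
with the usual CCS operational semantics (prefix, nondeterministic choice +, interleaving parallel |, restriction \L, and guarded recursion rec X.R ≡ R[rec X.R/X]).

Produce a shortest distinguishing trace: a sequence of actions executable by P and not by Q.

bbb

Reachable graph of P (6 states):
  m0 = rec X. b.(a.(b.0 + b.X) + b.b.(X + X)) | =b=> m1
  m1 = a.(b.0 + b.(rec X. b.(a.(b.0 + b.X) + b.b.(X + X)))) + b.b.((rec X. b.(a.(b.0 + b.X) + b.b.(X + X))) + (rec X. b.(a.(b.0 + b.X) + b.b.(X + X)))) | =a=> m2, =b=> m3
  m2 = b.0 + b.(rec X. b.(a.(b.0 + b.X) + b.b.(X + X))) | =b=> m0, =b=> m4
  m3 = b.((rec X. b.(a.(b.0 + b.X) + b.b.(X + X))) + (rec X. b.(a.(b.0 + b.X) + b.b.(X + X)))) | =b=> m5
  m4 = 0 | (no moves)
  m5 = (rec X. b.(a.(b.0 + b.X) + b.b.(X + X))) + (rec X. b.(a.(b.0 + b.X) + b.b.(X + X))) | =b=> m1
Reachable graph of Q (6 states):
  n0 = rec X. b.(a.(b.0 + b.X) + b.a.(X + X)) | =b=> n1
  n1 = a.(b.0 + b.(rec X. b.(a.(b.0 + b.X) + b.a.(X + X)))) + b.a.((rec X. b.(a.(b.0 + b.X) + b.a.(X + X))) + (rec X. b.(a.(b.0 + b.X) + b.a.(X + X)))) | =a=> n2, =b=> n3
  n2 = b.0 + b.(rec X. b.(a.(b.0 + b.X) + b.a.(X + X))) | =b=> n0, =b=> n4
  n3 = a.((rec X. b.(a.(b.0 + b.X) + b.a.(X + X))) + (rec X. b.(a.(b.0 + b.X) + b.a.(X + X)))) | =a=> n5
  n4 = 0 | (no moves)
  n5 = (rec X. b.(a.(b.0 + b.X) + b.a.(X + X))) + (rec X. b.(a.(b.0 + b.X) + b.a.(X + X))) | =b=> n1
Trace ⟨bbb⟩ through P, begin at {m0}:
  after b @ step 1: {m1}
  after b @ step 2: {m3}
  after b @ step 3: {m5}
  ✓ P
Trace ⟨bbb⟩ through Q, begin at {n0}:
  after b @ step 1: {n1}
  after b @ step 2: {n3}
  after b @ step 3: no successor for Q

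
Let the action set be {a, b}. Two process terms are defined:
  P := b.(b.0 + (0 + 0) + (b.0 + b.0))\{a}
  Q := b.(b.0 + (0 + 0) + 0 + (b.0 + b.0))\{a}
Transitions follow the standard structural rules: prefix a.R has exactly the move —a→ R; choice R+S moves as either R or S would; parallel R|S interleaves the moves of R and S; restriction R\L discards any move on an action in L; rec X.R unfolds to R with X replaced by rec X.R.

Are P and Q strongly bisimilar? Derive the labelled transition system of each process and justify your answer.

P ~ Q

P's transition system — 3 states:
  u0 = b.(b.0 + (0 + 0) + (b.0 + b.0))\{a} | ··b··> u1
  u1 = (b.0 + (0 + 0) + (b.0 + b.0))\{a} | ··b··> u2
  u2 = 0\{a} | ·
Q's transition system — 3 states:
  v0 = b.(b.0 + (0 + 0) + 0 + (b.0 + b.0))\{a} | ··b··> v1
  v1 = (b.0 + (0 + 0) + 0 + (b.0 + b.0))\{a} | ··b··> v2
  v2 = 0\{a} | ·
Partition-refinement fixed point:
  B0 = {u0, v0}
  B1 = {u1, v1}
  B2 = {u2, v2}
u0 ∈ B0, v0 ∈ B0 → same block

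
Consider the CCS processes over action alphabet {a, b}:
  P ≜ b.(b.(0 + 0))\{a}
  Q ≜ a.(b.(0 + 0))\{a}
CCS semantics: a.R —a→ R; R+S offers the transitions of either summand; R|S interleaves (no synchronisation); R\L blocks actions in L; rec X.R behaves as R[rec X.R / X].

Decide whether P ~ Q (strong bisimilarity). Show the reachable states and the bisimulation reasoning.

LTS(P): 3 reachable states
  s0 = b.(b.(0 + 0))\{a} :: -b-> s1
  s1 = (b.(0 + 0))\{a} :: -b-> s2
  s2 = (0 + 0)\{a} :: deadlocked
LTS(Q): 3 reachable states
  t0 = a.(b.(0 + 0))\{a} :: -a-> t1
  t1 = (b.(0 + 0))\{a} :: -b-> t2
  t2 = (0 + 0)\{a} :: deadlocked
Partition-refinement fixed point:
  B0 = {s0}
  B1 = {s1, t1}
  B2 = {s2, t2}
  B3 = {t0}
s0 ∈ B0, t0 ∈ B3 → different blocks

not bisimilar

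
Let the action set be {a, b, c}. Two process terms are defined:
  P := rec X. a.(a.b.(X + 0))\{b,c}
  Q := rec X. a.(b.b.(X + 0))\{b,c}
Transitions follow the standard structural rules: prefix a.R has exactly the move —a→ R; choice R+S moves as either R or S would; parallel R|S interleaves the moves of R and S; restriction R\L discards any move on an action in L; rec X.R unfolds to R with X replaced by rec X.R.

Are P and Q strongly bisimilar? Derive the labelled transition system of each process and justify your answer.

not bisimilar

Reachable graph of P (3 states):
  s0 = rec X. a.(a.b.(X + 0))\{b,c} ⊢ ··a··> s1
  s1 = (a.b.((rec X. a.(a.b.(X + 0))\{b,c}) + 0))\{b,c} ⊢ ··a··> s2
  s2 = (b.((rec X. a.(a.b.(X + 0))\{b,c}) + 0))\{b,c} ⊢ ·
Reachable graph of Q (2 states):
  t0 = rec X. a.(b.b.(X + 0))\{b,c} ⊢ ··a··> t1
  t1 = (b.b.((rec X. a.(b.b.(X + 0))\{b,c}) + 0))\{b,c} ⊢ ·
Coarsest stable partition (strong bisimilarity classes):
  B0 = {s0}
  B1 = {s1, t0}
  B2 = {s2, t1}
s0 ∈ B0, t0 ∈ B1 → different blocks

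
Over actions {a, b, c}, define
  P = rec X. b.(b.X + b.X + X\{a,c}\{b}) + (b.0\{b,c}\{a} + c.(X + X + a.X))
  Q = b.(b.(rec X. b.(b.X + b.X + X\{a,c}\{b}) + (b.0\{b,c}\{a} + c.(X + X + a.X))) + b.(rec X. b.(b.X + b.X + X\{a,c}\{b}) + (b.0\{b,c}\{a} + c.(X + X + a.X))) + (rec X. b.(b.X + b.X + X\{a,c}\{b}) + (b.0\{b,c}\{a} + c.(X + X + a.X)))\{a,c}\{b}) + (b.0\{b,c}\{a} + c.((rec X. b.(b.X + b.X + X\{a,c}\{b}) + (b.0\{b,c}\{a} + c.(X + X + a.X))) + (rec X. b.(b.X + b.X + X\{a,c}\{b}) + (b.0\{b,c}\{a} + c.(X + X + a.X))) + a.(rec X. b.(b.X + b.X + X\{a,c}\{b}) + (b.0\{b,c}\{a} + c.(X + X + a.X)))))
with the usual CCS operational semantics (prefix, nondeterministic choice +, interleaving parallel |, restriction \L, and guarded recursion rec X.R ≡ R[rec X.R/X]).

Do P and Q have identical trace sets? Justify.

trace-equivalent

LTS(P): 4 reachable states
  u0 = rec X. b.(b.X + b.X + X\{a,c}\{b}) + (b.0\{b,c}\{a} + c.(X + X + a.X)) ⊢ --b--▸ u1, --b--▸ u2, --c--▸ u3
  u1 = 0\{b,c}\{a} ⊢ ∅
  u2 = b.(rec X. b.(b.X + b.X + X\{a,c}\{b}) + (b.0\{b,c}\{a} + c.(X + X + a.X))) + b.(rec X. b.(b.X + b.X + X\{a,c}\{b}) + (b.0\{b,c}\{a} + c.(X + X + a.X))) + (rec X. b.(b.X + b.X + X\{a,c}\{b}) + (b.0\{b,c}\{a} + c.(X + X + a.X)))\{a,c}\{b} ⊢ --b--▸ u0
  u3 = (rec X. b.(b.X + b.X + X\{a,c}\{b}) + (b.0\{b,c}\{a} + c.(X + X + a.X))) + (rec X. b.(b.X + b.X + X\{a,c}\{b}) + (b.0\{b,c}\{a} + c.(X + X + a.X))) + a.(rec X. b.(b.X + b.X + X\{a,c}\{b}) + (b.0\{b,c}\{a} + c.(X + X + a.X))) ⊢ --a--▸ u0, --b--▸ u1, --b--▸ u2, --c--▸ u3
LTS(Q): 5 reachable states
  v0 = b.(b.(rec X. b.(b.X + b.X + X\{a,c}\{b}) + (b.0\{b,c}\{a} + c.(X + X + a.X))) + b.(rec X. b.(b.X + b.X + X\{a,c}\{b}) + (b.0\{b,c}\{a} + c.(X + X + a.X))) + (rec X. b.(b.X + b.X + X\{a,c}\{b}) + (b.0\{b,c}\{a} + c.(X + X + a.X)))\{a,c}\{b}) + (b.0\{b,c}\{a} + c.((rec X. b.(b.X + b.X + X\{a,c}\{b}) + (b.0\{b,c}\{a} + c.(X + X + a.X))) + (rec X. b.(b.X + b.X + X\{a,c}\{b}) + (b.0\{b,c}\{a} + c.(X + X + a.X))) + a.(rec X. b.(b.X + b.X + X\{a,c}\{b}) + (b.0\{b,c}\{a} + c.(X + X + a.X))))) ⊢ --b--▸ v1, --b--▸ v2, --c--▸ v3
  v1 = 0\{b,c}\{a} ⊢ ∅
  v2 = b.(rec X. b.(b.X + b.X + X\{a,c}\{b}) + (b.0\{b,c}\{a} + c.(X + X + a.X))) + b.(rec X. b.(b.X + b.X + X\{a,c}\{b}) + (b.0\{b,c}\{a} + c.(X + X + a.X))) + (rec X. b.(b.X + b.X + X\{a,c}\{b}) + (b.0\{b,c}\{a} + c.(X + X + a.X)))\{a,c}\{b} ⊢ --b--▸ v4
  v3 = (rec X. b.(b.X + b.X + X\{a,c}\{b}) + (b.0\{b,c}\{a} + c.(X + X + a.X))) + (rec X. b.(b.X + b.X + X\{a,c}\{b}) + (b.0\{b,c}\{a} + c.(X + X + a.X))) + a.(rec X. b.(b.X + b.X + X\{a,c}\{b}) + (b.0\{b,c}\{a} + c.(X + X + a.X))) ⊢ --a--▸ v4, --b--▸ v1, --b--▸ v2, --c--▸ v3
  v4 = rec X. b.(b.X + b.X + X\{a,c}\{b}) + (b.0\{b,c}\{a} + c.(X + X + a.X)) ⊢ --b--▸ v1, --b--▸ v2, --c--▸ v3
Coarsest stable partition (strong bisimilarity classes):
  B0 = {u0, v0, v4}
  B1 = {u3, v3}
  B2 = {u2, v2}
  B3 = {u1, v1}
u0 ∈ B0, v0 ∈ B0 → same block
Bisimilar ⇒ trace-equivalent.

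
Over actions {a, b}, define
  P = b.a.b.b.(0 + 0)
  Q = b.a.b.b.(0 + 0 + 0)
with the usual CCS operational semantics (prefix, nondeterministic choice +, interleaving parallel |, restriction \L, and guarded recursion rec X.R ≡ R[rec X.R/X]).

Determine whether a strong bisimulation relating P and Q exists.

P's transition system — 5 states:
  m0 = b.a.b.b.(0 + 0) :: ··b··> m1
  m1 = a.b.b.(0 + 0) :: ··a··> m2
  m2 = b.b.(0 + 0) :: ··b··> m3
  m3 = b.(0 + 0) :: ··b··> m4
  m4 = 0 + 0 :: ·
Q's transition system — 5 states:
  n0 = b.a.b.b.(0 + 0 + 0) :: ··b··> n1
  n1 = a.b.b.(0 + 0 + 0) :: ··a··> n2
  n2 = b.b.(0 + 0 + 0) :: ··b··> n3
  n3 = b.(0 + 0 + 0) :: ··b··> n4
  n4 = 0 + 0 + 0 :: ·
Coarsest stable partition (strong bisimilarity classes):
  B0 = {m0, n0}
  B1 = {m1, n1}
  B2 = {m2, n2}
  B3 = {m3, n3}
  B4 = {m4, n4}
m0 ∈ B0, n0 ∈ B0 → same block

P ~ Q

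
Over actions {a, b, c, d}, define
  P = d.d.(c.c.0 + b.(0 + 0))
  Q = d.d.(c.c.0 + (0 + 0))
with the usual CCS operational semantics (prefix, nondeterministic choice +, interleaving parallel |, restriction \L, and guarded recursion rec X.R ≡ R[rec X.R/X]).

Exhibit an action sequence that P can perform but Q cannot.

P's transition system — 6 states:
  m0 = d.d.(c.c.0 + b.(0 + 0)) ⊢ ··d··> m1
  m1 = d.(c.c.0 + b.(0 + 0)) ⊢ ··d··> m2
  m2 = c.c.0 + b.(0 + 0) ⊢ ··b··> m3, ··c··> m4
  m3 = 0 + 0 ⊢ ·
  m4 = c.0 ⊢ ··c··> m5
  m5 = 0 ⊢ ·
Q's transition system — 5 states:
  n0 = d.d.(c.c.0 + (0 + 0)) ⊢ ··d··> n1
  n1 = d.(c.c.0 + (0 + 0)) ⊢ ··d··> n2
  n2 = c.c.0 + (0 + 0) ⊢ ··c··> n3
  n3 = c.0 ⊢ ··c··> n4
  n4 = 0 ⊢ ·
Run σ = ⟨ddb⟩ on P: start {m0}
  step 1 (d): {m1}
  step 2 (d): {m2}
  step 3 (b): {m3}
  — P admits the full trace.
Run σ = ⟨ddb⟩ on Q: start {n0}
  step 1 (d): {n1}
  step 2 (d): {n2}
  step 3 (b): ∅  — Q cannot continue

ddb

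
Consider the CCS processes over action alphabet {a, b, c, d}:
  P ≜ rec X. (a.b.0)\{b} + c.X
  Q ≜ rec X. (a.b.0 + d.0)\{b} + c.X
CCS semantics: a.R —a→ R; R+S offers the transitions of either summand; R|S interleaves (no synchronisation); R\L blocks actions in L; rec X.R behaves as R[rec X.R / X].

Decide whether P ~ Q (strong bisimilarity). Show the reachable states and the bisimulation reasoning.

P's transition system — 2 states:
  u0 = rec X. (a.b.0)\{b} + c.X → -a-> u1, -c-> u0
  u1 = (b.0)\{b} → stopped
Q's transition system — 3 states:
  v0 = rec X. (a.b.0 + d.0)\{b} + c.X → -a-> v1, -c-> v0, -d-> v2
  v1 = (b.0)\{b} → stopped
  v2 = 0\{b} → stopped
Coarsest stable partition (strong bisimilarity classes):
  B0 = {u0}
  B1 = {u1, v1, v2}
  B2 = {v0}
u0 ∈ B0, v0 ∈ B2 → different blocks

not bisimilar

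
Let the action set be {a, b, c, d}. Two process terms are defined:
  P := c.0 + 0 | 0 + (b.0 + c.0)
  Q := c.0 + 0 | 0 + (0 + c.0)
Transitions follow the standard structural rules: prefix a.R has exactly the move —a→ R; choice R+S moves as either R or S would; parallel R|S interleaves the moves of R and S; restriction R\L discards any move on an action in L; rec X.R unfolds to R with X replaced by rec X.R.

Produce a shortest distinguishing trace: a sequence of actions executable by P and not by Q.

P's transition system — 2 states:
  p0 = c.0 + 0 | 0 + (b.0 + c.0) has moves =b=> p1, =c=> p1
  p1 = 0 has moves deadlocked
Q's transition system — 2 states:
  q0 = c.0 + 0 | 0 + (0 + c.0) has moves =c=> q1
  q1 = 0 has moves deadlocked
Run σ = ⟨b⟩ on P: start {p0}
  after b @ step 1: {p1}
  ✓ P
Run σ = ⟨b⟩ on Q: start {q0}
  after b @ step 1: no successor for Q

b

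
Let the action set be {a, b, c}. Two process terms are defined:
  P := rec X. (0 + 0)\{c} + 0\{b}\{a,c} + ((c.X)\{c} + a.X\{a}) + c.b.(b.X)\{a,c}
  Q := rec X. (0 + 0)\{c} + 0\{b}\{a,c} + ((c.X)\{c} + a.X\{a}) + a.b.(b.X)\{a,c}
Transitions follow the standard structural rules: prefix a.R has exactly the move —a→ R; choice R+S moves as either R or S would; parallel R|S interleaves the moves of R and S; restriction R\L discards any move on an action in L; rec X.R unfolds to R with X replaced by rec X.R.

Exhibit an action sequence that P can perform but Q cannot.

c

LTS(P): 8 reachable states
  m0 = rec X. (0 + 0)\{c} + 0\{b}\{a,c} + ((c.X)\{c} + a.X\{a}) + c.b.(b.X)\{a,c} has moves --a--▸ m1, --c--▸ m2
  m1 = (rec X. (0 + 0)\{c} + 0\{b}\{a,c} + ((c.X)\{c} + a.X\{a}) + c.b.(b.X)\{a,c})\{a} has moves --c--▸ m3
  m2 = b.(b.(rec X. (0 + 0)\{c} + 0\{b}\{a,c} + ((c.X)\{c} + a.X\{a}) + c.b.(b.X)\{a,c}))\{a,c} has moves --b--▸ m4
  m3 = (b.(b.(rec X. (0 + 0)\{c} + 0\{b}\{a,c} + ((c.X)\{c} + a.X\{a}) + c.b.(b.X)\{a,c}))\{a,c})\{a} has moves --b--▸ m5
  m4 = (b.(rec X. (0 + 0)\{c} + 0\{b}\{a,c} + ((c.X)\{c} + a.X\{a}) + c.b.(b.X)\{a,c}))\{a,c} has moves --b--▸ m6
  m5 = (b.(rec X. (0 + 0)\{c} + 0\{b}\{a,c} + ((c.X)\{c} + a.X\{a}) + c.b.(b.X)\{a,c}))\{a,c}\{a} has moves --b--▸ m7
  m6 = (rec X. (0 + 0)\{c} + 0\{b}\{a,c} + ((c.X)\{c} + a.X\{a}) + c.b.(b.X)\{a,c})\{a,c} has moves stopped
  m7 = (rec X. (0 + 0)\{c} + 0\{b}\{a,c} + ((c.X)\{c} + a.X\{a}) + c.b.(b.X)\{a,c})\{a,c}\{a} has moves stopped
LTS(Q): 5 reachable states
  n0 = rec X. (0 + 0)\{c} + 0\{b}\{a,c} + ((c.X)\{c} + a.X\{a}) + a.b.(b.X)\{a,c} has moves --a--▸ n1, --a--▸ n2
  n1 = (rec X. (0 + 0)\{c} + 0\{b}\{a,c} + ((c.X)\{c} + a.X\{a}) + a.b.(b.X)\{a,c})\{a} has moves stopped
  n2 = b.(b.(rec X. (0 + 0)\{c} + 0\{b}\{a,c} + ((c.X)\{c} + a.X\{a}) + a.b.(b.X)\{a,c}))\{a,c} has moves --b--▸ n3
  n3 = (b.(rec X. (0 + 0)\{c} + 0\{b}\{a,c} + ((c.X)\{c} + a.X\{a}) + a.b.(b.X)\{a,c}))\{a,c} has moves --b--▸ n4
  n4 = (rec X. (0 + 0)\{c} + 0\{b}\{a,c} + ((c.X)\{c} + a.X\{a}) + a.b.(b.X)\{a,c})\{a,c} has moves stopped
Run σ = ⟨c⟩ on P: start {m0}
  step 1 (c): {m2}
  — P admits the full trace.
Run σ = ⟨c⟩ on Q: start {n0}
  step 1 (c): ∅ (Q stuck)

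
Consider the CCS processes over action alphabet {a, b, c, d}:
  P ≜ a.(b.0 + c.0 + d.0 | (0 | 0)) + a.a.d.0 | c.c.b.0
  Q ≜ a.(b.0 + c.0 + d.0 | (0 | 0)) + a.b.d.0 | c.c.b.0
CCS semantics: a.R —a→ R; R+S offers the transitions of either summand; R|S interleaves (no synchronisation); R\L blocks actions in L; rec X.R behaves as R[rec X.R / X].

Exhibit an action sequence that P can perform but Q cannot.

P's transition system — 19 states:
  p0 = a.(b.0 + c.0 + d.0 | (0 | 0)) + a.a.d.0 | c.c.b.0 | ··a··> p1, ··a··> p2, ··c··> p3
  p1 = a.d.0 | c.c.b.0 | ··a··> p4, ··c··> p5
  p2 = b.0 + c.0 + d.0 | (0 | 0) | ··b··> p6, ··c··> p6, ··d··> p7
  p3 = a.a.d.0 | c.b.0 | ··a··> p5, ··c··> p8
  p4 = d.0 | c.c.b.0 | ··c··> p9, ··d··> p10
  p5 = a.d.0 | c.b.0 | ··a··> p9, ··c··> p11
  p6 = 0 | ·
  p7 = 0 | (0 | 0) | ·
  p8 = a.a.d.0 | b.0 | ··a··> p11, ··b··> p12
  p9 = d.0 | c.b.0 | ··c··> p13, ··d··> p14
  p10 = 0 | c.c.b.0 | ··c··> p14
  p11 = a.d.0 | b.0 | ··a··> p13, ··b··> p15
  p12 = a.a.d.0 | 0 | ··a··> p15
  p13 = d.0 | b.0 | ··b··> p16, ··d··> p17
  p14 = 0 | c.b.0 | ··c··> p17
  p15 = a.d.0 | 0 | ··a··> p16
  p16 = d.0 | 0 | ··d··> p18
  p17 = 0 | b.0 | ··b··> p18
  p18 = 0 | 0 | ·
Q's transition system — 19 states:
  q0 = a.(b.0 + c.0 + d.0 | (0 | 0)) + a.b.d.0 | c.c.b.0 | ··a··> q1, ··a··> q2, ··c··> q3
  q1 = b.0 + c.0 + d.0 | (0 | 0) | ··b··> q4, ··c··> q4, ··d··> q5
  q2 = b.d.0 | c.c.b.0 | ··b··> q6, ··c··> q7
  q3 = a.b.d.0 | c.b.0 | ··a··> q7, ··c··> q8
  q4 = 0 | ·
  q5 = 0 | (0 | 0) | ·
  q6 = d.0 | c.c.b.0 | ··c··> q9, ··d··> q10
  q7 = b.d.0 | c.b.0 | ··b··> q9, ··c··> q11
  q8 = a.b.d.0 | b.0 | ··a··> q11, ··b··> q12
  q9 = d.0 | c.b.0 | ··c··> q13, ··d··> q14
  q10 = 0 | c.c.b.0 | ··c··> q14
  q11 = b.d.0 | b.0 | ··b··> q13, ··b··> q15
  q12 = a.b.d.0 | 0 | ··a··> q15
  q13 = d.0 | b.0 | ··b··> q16, ··d··> q17
  q14 = 0 | c.b.0 | ··c··> q17
  q15 = b.d.0 | 0 | ··b··> q16
  q16 = d.0 | 0 | ··d··> q18
  q17 = 0 | b.0 | ··b··> q18
  q18 = 0 | 0 | ·
Trace ⟨aa⟩ through P, begin at {p0}:
  step 1 (a): {p1, p2}
  step 2 (a): {p4}
  ✓ P
Trace ⟨aa⟩ through Q, begin at {q0}:
  step 1 (a): {q1, q2}
  step 2 (a): no successor for Q

aa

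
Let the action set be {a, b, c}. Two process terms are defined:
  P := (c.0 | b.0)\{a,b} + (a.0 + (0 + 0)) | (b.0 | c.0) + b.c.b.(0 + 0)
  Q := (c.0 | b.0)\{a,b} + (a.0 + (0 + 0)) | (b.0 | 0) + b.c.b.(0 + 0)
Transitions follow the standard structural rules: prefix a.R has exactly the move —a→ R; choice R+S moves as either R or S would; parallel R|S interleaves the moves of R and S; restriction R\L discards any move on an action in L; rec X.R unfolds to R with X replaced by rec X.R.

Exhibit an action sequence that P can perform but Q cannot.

Reachable graph of P (12 states):
  p0 = (c.0 | b.0)\{a,b} + (a.0 + (0 + 0)) | (b.0 | c.0) + b.c.b.(0 + 0) | =a=> p1, =b=> p2, =b=> p3, =c=> p4, =c=> p5
  p1 = 0 | (b.0 | c.0) | =b=> p6, =c=> p7
  p2 = (a.0 + (0 + 0)) | (0 | c.0) | =a=> p6, =c=> p8
  p3 = c.b.(0 + 0) | =c=> p9
  p4 = (0 | b.0)\{a,b} | (no moves)
  p5 = (a.0 + (0 + 0)) | (b.0 | 0) | =a=> p7, =b=> p8
  p6 = 0 | (0 | c.0) | =c=> p10
  p7 = 0 | (b.0 | 0) | =b=> p10
  p8 = (a.0 + (0 + 0)) | (0 | 0) | =a=> p10
  p9 = b.(0 + 0) | =b=> p11
  p10 = 0 | (0 | 0) | (no moves)
  p11 = 0 + 0 | (no moves)
Reachable graph of Q (8 states):
  q0 = (c.0 | b.0)\{a,b} + (a.0 + (0 + 0)) | (b.0 | 0) + b.c.b.(0 + 0) | =a=> q1, =b=> q2, =b=> q3, =c=> q4
  q1 = 0 | (b.0 | 0) | =b=> q5
  q2 = (a.0 + (0 + 0)) | (0 | 0) | =a=> q5
  q3 = c.b.(0 + 0) | =c=> q6
  q4 = (0 | b.0)\{a,b} | (no moves)
  q5 = 0 | (0 | 0) | (no moves)
  q6 = b.(0 + 0) | =b=> q7
  q7 = 0 + 0 | (no moves)
Trace ⟨ac⟩ through P, begin at {p0}:
  after a @ step 1: {p1}
  after c @ step 2: {p7}
  P completes σ.
Trace ⟨ac⟩ through Q, begin at {q0}:
  after a @ step 1: {q1}
  after c @ step 2: ∅  — Q cannot continue

ac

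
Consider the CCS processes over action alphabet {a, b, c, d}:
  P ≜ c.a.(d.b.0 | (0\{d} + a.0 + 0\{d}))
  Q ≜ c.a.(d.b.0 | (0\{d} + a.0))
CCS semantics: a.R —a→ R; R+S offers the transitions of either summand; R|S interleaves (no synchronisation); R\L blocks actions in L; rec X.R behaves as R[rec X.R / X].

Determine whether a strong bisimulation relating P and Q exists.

bisimilar

Reachable graph of P (8 states):
  s0 = c.a.(d.b.0 | (0\{d} + a.0 + 0\{d})) ⊢ —c→ s1
  s1 = a.(d.b.0 | (0\{d} + a.0 + 0\{d})) ⊢ —a→ s2
  s2 = d.b.0 | (0\{d} + a.0 + 0\{d}) ⊢ —a→ s3, —d→ s4
  s3 = d.b.0 | 0 ⊢ —d→ s5
  s4 = b.0 | (0\{d} + a.0 + 0\{d}) ⊢ —a→ s5, —b→ s6
  s5 = b.0 | 0 ⊢ —b→ s7
  s6 = 0 | (0\{d} + a.0 + 0\{d}) ⊢ —a→ s7
  s7 = 0 | 0 ⊢ (no moves)
Reachable graph of Q (8 states):
  t0 = c.a.(d.b.0 | (0\{d} + a.0)) ⊢ —c→ t1
  t1 = a.(d.b.0 | (0\{d} + a.0)) ⊢ —a→ t2
  t2 = d.b.0 | (0\{d} + a.0) ⊢ —a→ t3, —d→ t4
  t3 = d.b.0 | 0 ⊢ —d→ t5
  t4 = b.0 | (0\{d} + a.0) ⊢ —a→ t5, —b→ t6
  t5 = b.0 | 0 ⊢ —b→ t7
  t6 = 0 | (0\{d} + a.0) ⊢ —a→ t7
  t7 = 0 | 0 ⊢ (no moves)
Partition-refinement fixed point:
  B0 = {s0, t0}
  B1 = {s1, t1}
  B2 = {s2, t2}
  B3 = {s3, t3}
  B4 = {s5, t5}
  B5 = {s7, t7}
  B6 = {s4, t4}
  B7 = {s6, t6}
s0 ∈ B0, t0 ∈ B0 → same block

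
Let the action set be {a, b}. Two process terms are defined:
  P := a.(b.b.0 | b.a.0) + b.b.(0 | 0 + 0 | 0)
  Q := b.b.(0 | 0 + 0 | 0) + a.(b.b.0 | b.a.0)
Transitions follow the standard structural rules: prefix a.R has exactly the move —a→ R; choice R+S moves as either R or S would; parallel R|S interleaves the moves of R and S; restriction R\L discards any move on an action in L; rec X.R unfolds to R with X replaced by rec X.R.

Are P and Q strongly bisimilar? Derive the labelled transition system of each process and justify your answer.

LTS(P): 12 reachable states
  m0 = a.(b.b.0 | b.a.0) + b.b.(0 | 0 + 0 | 0) :: =a=> m1, =b=> m2
  m1 = b.b.0 | b.a.0 :: =b=> m3, =b=> m4
  m2 = b.(0 | 0 + 0 | 0) :: =b=> m5
  m3 = b.0 | b.a.0 :: =b=> m6, =b=> m7
  m4 = b.b.0 | a.0 :: =a=> m8, =b=> m7
  m5 = 0 | 0 + 0 | 0 :: (no moves)
  m6 = 0 | b.a.0 :: =b=> m9
  m7 = b.0 | a.0 :: =a=> m10, =b=> m9
  m8 = b.b.0 | 0 :: =b=> m10
  m9 = 0 | a.0 :: =a=> m11
  m10 = b.0 | 0 :: =b=> m11
  m11 = 0 | 0 :: (no moves)
LTS(Q): 12 reachable states
  n0 = b.b.(0 | 0 + 0 | 0) + a.(b.b.0 | b.a.0) :: =a=> n1, =b=> n2
  n1 = b.b.0 | b.a.0 :: =b=> n3, =b=> n4
  n2 = b.(0 | 0 + 0 | 0) :: =b=> n5
  n3 = b.0 | b.a.0 :: =b=> n6, =b=> n7
  n4 = b.b.0 | a.0 :: =a=> n8, =b=> n7
  n5 = 0 | 0 + 0 | 0 :: (no moves)
  n6 = 0 | b.a.0 :: =b=> n9
  n7 = b.0 | a.0 :: =a=> n10, =b=> n9
  n8 = b.b.0 | 0 :: =b=> n10
  n9 = 0 | a.0 :: =a=> n11
  n10 = b.0 | 0 :: =b=> n11
  n11 = 0 | 0 :: (no moves)
Coarsest stable partition (strong bisimilarity classes):
  B0 = {m0, n0}
  B1 = {m10, m2, n10, n2}
  B2 = {m11, m5, n11, n5}
  B3 = {m1, n1}
  B4 = {m3, n3}
  B5 = {m6, n6}
  B6 = {m9, n9}
  B7 = {m7, n7}
  B8 = {m4, n4}
  B9 = {m8, n8}
m0 ∈ B0, n0 ∈ B0 → same block

YES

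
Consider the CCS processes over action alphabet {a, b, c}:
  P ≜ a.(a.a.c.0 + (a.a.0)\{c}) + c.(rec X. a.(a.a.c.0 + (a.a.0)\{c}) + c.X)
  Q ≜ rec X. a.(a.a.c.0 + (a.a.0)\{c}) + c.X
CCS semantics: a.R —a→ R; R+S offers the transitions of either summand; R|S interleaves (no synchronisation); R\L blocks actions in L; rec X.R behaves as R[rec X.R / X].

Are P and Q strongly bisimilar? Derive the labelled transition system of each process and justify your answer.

P's transition system — 8 states:
  u0 = a.(a.a.c.0 + (a.a.0)\{c}) + c.(rec X. a.(a.a.c.0 + (a.a.0)\{c}) + c.X) :: -a-> u1, -c-> u2
  u1 = a.a.c.0 + (a.a.0)\{c} :: -a-> u3, -a-> u4
  u2 = rec X. a.(a.a.c.0 + (a.a.0)\{c}) + c.X :: -a-> u1, -c-> u2
  u3 = (a.0)\{c} :: -a-> u5
  u4 = a.c.0 :: -a-> u6
  u5 = 0\{c} :: ·
  u6 = c.0 :: -c-> u7
  u7 = 0 :: ·
Q's transition system — 7 states:
  v0 = rec X. a.(a.a.c.0 + (a.a.0)\{c}) + c.X :: -a-> v1, -c-> v0
  v1 = a.a.c.0 + (a.a.0)\{c} :: -a-> v2, -a-> v3
  v2 = (a.0)\{c} :: -a-> v4
  v3 = a.c.0 :: -a-> v5
  v4 = 0\{c} :: ·
  v5 = c.0 :: -c-> v6
  v6 = 0 :: ·
Coarsest stable partition (strong bisimilarity classes):
  B0 = {u0, u2, v0}
  B1 = {u1, v1}
  B2 = {u4, v3}
  B3 = {u6, v5}
  B4 = {u5, u7, v4, v6}
  B5 = {u3, v2}
u0 ∈ B0, v0 ∈ B0 → same block

P ~ Q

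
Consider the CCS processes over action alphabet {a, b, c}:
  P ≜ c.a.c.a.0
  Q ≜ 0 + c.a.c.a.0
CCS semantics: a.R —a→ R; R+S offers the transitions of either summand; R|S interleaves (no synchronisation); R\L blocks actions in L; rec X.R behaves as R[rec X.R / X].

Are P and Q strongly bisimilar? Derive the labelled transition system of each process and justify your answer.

P ~ Q

P's transition system — 5 states:
  s0 = c.a.c.a.0 → =c=> s1
  s1 = a.c.a.0 → =a=> s2
  s2 = c.a.0 → =c=> s3
  s3 = a.0 → =a=> s4
  s4 = 0 → ·
Q's transition system — 5 states:
  t0 = 0 + c.a.c.a.0 → =c=> t1
  t1 = a.c.a.0 → =a=> t2
  t2 = c.a.0 → =c=> t3
  t3 = a.0 → =a=> t4
  t4 = 0 → ·
Coarsest stable partition (strong bisimilarity classes):
  B0 = {s0, t0}
  B1 = {s1, t1}
  B2 = {s2, t2}
  B3 = {s3, t3}
  B4 = {s4, t4}
s0 ∈ B0, t0 ∈ B0 → same block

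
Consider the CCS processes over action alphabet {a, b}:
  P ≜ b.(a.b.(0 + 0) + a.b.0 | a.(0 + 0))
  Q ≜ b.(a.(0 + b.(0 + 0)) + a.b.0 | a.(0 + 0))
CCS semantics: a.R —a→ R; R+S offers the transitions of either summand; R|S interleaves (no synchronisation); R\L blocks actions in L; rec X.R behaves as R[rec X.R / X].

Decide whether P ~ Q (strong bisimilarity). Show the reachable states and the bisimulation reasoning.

bisimilar

Reachable graph of P (9 states):
  u0 = b.(a.b.(0 + 0) + a.b.0 | a.(0 + 0)) | --b--▸ u1
  u1 = a.b.(0 + 0) + a.b.0 | a.(0 + 0) | --a--▸ u2, --a--▸ u3, --a--▸ u4
  u2 = a.b.0 | (0 + 0) | --a--▸ u5
  u3 = b.(0 + 0) | --b--▸ u6
  u4 = b.0 | a.(0 + 0) | --a--▸ u5, --b--▸ u7
  u5 = b.0 | (0 + 0) | --b--▸ u8
  u6 = 0 + 0 | stopped
  u7 = 0 | a.(0 + 0) | --a--▸ u8
  u8 = 0 | (0 + 0) | stopped
Reachable graph of Q (9 states):
  v0 = b.(a.(0 + b.(0 + 0)) + a.b.0 | a.(0 + 0)) | --b--▸ v1
  v1 = a.(0 + b.(0 + 0)) + a.b.0 | a.(0 + 0) | --a--▸ v2, --a--▸ v3, --a--▸ v4
  v2 = 0 + b.(0 + 0) | --b--▸ v5
  v3 = a.b.0 | (0 + 0) | --a--▸ v6
  v4 = b.0 | a.(0 + 0) | --a--▸ v6, --b--▸ v7
  v5 = 0 + 0 | stopped
  v6 = b.0 | (0 + 0) | --b--▸ v8
  v7 = 0 | a.(0 + 0) | --a--▸ v8
  v8 = 0 | (0 + 0) | stopped
Partition-refinement fixed point:
  B0 = {u0, v0}
  B1 = {u1, v1}
  B2 = {u4, v4}
  B3 = {u3, u5, v2, v6}
  B4 = {u6, u8, v5, v8}
  B5 = {u7, v7}
  B6 = {u2, v3}
u0 ∈ B0, v0 ∈ B0 → same block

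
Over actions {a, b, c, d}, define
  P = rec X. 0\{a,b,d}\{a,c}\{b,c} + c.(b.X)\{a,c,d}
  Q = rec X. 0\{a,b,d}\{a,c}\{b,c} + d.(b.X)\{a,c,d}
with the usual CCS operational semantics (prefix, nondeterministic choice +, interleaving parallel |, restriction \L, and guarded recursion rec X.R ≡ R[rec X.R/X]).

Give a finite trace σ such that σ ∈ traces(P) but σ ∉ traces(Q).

LTS(P): 3 reachable states
  s0 = rec X. 0\{a,b,d}\{a,c}\{b,c} + c.(b.X)\{a,c,d} has moves —c→ s1
  s1 = (b.(rec X. 0\{a,b,d}\{a,c}\{b,c} + c.(b.X)\{a,c,d}))\{a,c,d} has moves —b→ s2
  s2 = (rec X. 0\{a,b,d}\{a,c}\{b,c} + c.(b.X)\{a,c,d})\{a,c,d} has moves ∅
LTS(Q): 3 reachable states
  t0 = rec X. 0\{a,b,d}\{a,c}\{b,c} + d.(b.X)\{a,c,d} has moves —d→ t1
  t1 = (b.(rec X. 0\{a,b,d}\{a,c}\{b,c} + d.(b.X)\{a,c,d}))\{a,c,d} has moves —b→ t2
  t2 = (rec X. 0\{a,b,d}\{a,c}\{b,c} + d.(b.X)\{a,c,d})\{a,c,d} has moves ∅
Trace ⟨c⟩ through P, begin at {s0}:
  after c @ step 1: {s1}
  — P admits the full trace.
Trace ⟨c⟩ through Q, begin at {t0}:
  after c @ step 1: no successor for Q

c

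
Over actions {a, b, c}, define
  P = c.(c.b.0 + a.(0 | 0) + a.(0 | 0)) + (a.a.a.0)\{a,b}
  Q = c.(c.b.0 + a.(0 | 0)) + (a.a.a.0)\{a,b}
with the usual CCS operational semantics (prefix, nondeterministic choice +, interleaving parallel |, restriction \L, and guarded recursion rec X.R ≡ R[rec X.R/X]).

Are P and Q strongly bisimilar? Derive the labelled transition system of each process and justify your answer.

P's transition system — 5 states:
  s0 = c.(c.b.0 + a.(0 | 0) + a.(0 | 0)) + (a.a.a.0)\{a,b} :: -c-> s1
  s1 = c.b.0 + a.(0 | 0) + a.(0 | 0) :: -a-> s2, -c-> s3
  s2 = 0 | 0 :: deadlocked
  s3 = b.0 :: -b-> s4
  s4 = 0 :: deadlocked
Q's transition system — 5 states:
  t0 = c.(c.b.0 + a.(0 | 0)) + (a.a.a.0)\{a,b} :: -c-> t1
  t1 = c.b.0 + a.(0 | 0) :: -a-> t2, -c-> t3
  t2 = 0 | 0 :: deadlocked
  t3 = b.0 :: -b-> t4
  t4 = 0 :: deadlocked
Bisimilarity quotient blocks:
  B0 = {s0, t0}
  B1 = {s1, t1}
  B2 = {s2, s4, t2, t4}
  B3 = {s3, t3}
s0 ∈ B0, t0 ∈ B0 → same block

YES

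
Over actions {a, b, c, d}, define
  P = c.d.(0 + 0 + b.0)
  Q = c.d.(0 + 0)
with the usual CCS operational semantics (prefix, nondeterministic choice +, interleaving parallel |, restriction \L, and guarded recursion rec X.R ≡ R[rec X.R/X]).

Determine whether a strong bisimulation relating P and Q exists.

LTS(P): 4 reachable states
  u0 = c.d.(0 + 0 + b.0) | ··c··> u1
  u1 = d.(0 + 0 + b.0) | ··d··> u2
  u2 = 0 + 0 + b.0 | ··b··> u3
  u3 = 0 | (no moves)
LTS(Q): 3 reachable states
  v0 = c.d.(0 + 0) | ··c··> v1
  v1 = d.(0 + 0) | ··d··> v2
  v2 = 0 + 0 | (no moves)
Bisimilarity quotient blocks:
  B0 = {u0}
  B1 = {u1}
  B2 = {u2}
  B3 = {u3, v2}
  B4 = {v0}
  B5 = {v1}
u0 ∈ B0, v0 ∈ B4 → different blocks

P ≁ Q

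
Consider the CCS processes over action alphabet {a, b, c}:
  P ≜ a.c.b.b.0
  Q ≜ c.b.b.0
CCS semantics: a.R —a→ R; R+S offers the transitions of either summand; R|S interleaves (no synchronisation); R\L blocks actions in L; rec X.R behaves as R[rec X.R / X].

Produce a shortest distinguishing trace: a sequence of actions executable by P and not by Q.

P's transition system — 5 states:
  p0 = a.c.b.b.0 | ··a··> p1
  p1 = c.b.b.0 | ··c··> p2
  p2 = b.b.0 | ··b··> p3
  p3 = b.0 | ··b··> p4
  p4 = 0 | ·
Q's transition system — 4 states:
  q0 = c.b.b.0 | ··c··> q1
  q1 = b.b.0 | ··b··> q2
  q2 = b.0 | ··b··> q3
  q3 = 0 | ·
Run σ = ⟨a⟩ on P: start {p0}
  step 1 (a): {p1}
  P completes σ.
Run σ = ⟨a⟩ on Q: start {q0}
  step 1 (a): ∅  — Q cannot continue

a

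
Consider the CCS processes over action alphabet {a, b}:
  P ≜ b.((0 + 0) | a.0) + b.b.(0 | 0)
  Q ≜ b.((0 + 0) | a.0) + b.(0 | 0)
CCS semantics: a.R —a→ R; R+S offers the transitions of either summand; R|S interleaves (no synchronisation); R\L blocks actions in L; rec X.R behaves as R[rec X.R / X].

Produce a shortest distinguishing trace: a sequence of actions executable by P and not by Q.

P's transition system — 5 states:
  p0 = b.((0 + 0) | a.0) + b.b.(0 | 0) → -b-> p1, -b-> p2
  p1 = (0 + 0) | a.0 → -a-> p3
  p2 = b.(0 | 0) → -b-> p4
  p3 = (0 + 0) | 0 → (no moves)
  p4 = 0 | 0 → (no moves)
Q's transition system — 4 states:
  q0 = b.((0 + 0) | a.0) + b.(0 | 0) → -b-> q1, -b-> q2
  q1 = (0 + 0) | a.0 → -a-> q3
  q2 = 0 | 0 → (no moves)
  q3 = (0 + 0) | 0 → (no moves)
Run σ = ⟨bb⟩ on P: start {p0}
  after b @ step 1: {p1, p2}
  after b @ step 2: {p4}
  P completes σ.
Run σ = ⟨bb⟩ on Q: start {q0}
  after b @ step 1: {q1, q2}
  after b @ step 2: ∅  — Q cannot continue

bb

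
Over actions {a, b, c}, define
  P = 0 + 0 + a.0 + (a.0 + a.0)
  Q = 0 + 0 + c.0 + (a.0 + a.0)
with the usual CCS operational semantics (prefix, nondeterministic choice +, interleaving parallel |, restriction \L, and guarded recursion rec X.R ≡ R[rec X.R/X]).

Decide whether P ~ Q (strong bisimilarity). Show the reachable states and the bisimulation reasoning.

Reachable graph of P (2 states):
  s0 = 0 + 0 + a.0 + (a.0 + a.0) :: —a→ s1
  s1 = 0 :: ∅
Reachable graph of Q (2 states):
  t0 = 0 + 0 + c.0 + (a.0 + a.0) :: —a→ t1, —c→ t1
  t1 = 0 :: ∅
Partition-refinement fixed point:
  B0 = {s0}
  B1 = {s1, t1}
  B2 = {t0}
s0 ∈ B0, t0 ∈ B2 → different blocks

not bisimilar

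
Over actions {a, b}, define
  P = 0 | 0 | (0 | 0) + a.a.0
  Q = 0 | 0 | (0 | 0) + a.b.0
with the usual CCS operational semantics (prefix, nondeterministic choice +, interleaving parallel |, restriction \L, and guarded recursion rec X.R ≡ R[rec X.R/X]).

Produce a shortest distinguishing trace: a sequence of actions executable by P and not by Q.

aa

LTS(P): 3 reachable states
  m0 = 0 | 0 | (0 | 0) + a.a.0 | —a→ m1
  m1 = a.0 | —a→ m2
  m2 = 0 | deadlocked
LTS(Q): 3 reachable states
  n0 = 0 | 0 | (0 | 0) + a.b.0 | —a→ n1
  n1 = b.0 | —b→ n2
  n2 = 0 | deadlocked
Trace ⟨aa⟩ through P, begin at {m0}:
  after a @ step 1: {m1}
  after a @ step 2: {m2}
  P completes σ.
Trace ⟨aa⟩ through Q, begin at {n0}:
  after a @ step 1: {n1}
  after a @ step 2: ∅  — Q cannot continue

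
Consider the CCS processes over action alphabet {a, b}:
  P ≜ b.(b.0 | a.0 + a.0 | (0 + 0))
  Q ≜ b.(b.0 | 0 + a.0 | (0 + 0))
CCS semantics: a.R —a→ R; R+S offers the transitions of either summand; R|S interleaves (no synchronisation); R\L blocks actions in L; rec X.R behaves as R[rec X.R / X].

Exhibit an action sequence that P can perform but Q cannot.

bab

LTS(P): 6 reachable states
  u0 = b.(b.0 | a.0 + a.0 | (0 + 0)) :: =b=> u1
  u1 = b.0 | a.0 + a.0 | (0 + 0) :: =a=> u2, =a=> u3, =b=> u4
  u2 = 0 | (0 + 0) :: stopped
  u3 = b.0 | 0 :: =b=> u5
  u4 = 0 | a.0 :: =a=> u5
  u5 = 0 | 0 :: stopped
LTS(Q): 4 reachable states
  v0 = b.(b.0 | 0 + a.0 | (0 + 0)) :: =b=> v1
  v1 = b.0 | 0 + a.0 | (0 + 0) :: =a=> v2, =b=> v3
  v2 = 0 | (0 + 0) :: stopped
  v3 = 0 | 0 :: stopped
Executing bab from P (initial set {u0}):
  [1] b ⇒ {u1}
  [2] a ⇒ {u2, u3}
  [3] b ⇒ {u5}
  ✓ P
Executing bab from Q (initial set {v0}):
  [1] b ⇒ {v1}
  [2] a ⇒ {v2}
  [3] b ⇒ ∅ (Q stuck)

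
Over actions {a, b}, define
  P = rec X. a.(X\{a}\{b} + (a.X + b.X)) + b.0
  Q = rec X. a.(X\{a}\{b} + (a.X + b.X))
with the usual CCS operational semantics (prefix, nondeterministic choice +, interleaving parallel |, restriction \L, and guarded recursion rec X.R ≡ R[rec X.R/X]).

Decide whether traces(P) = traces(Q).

NO — witness ⟨b⟩

Reachable graph of P (3 states):
  u0 = rec X. a.(X\{a}\{b} + (a.X + b.X)) + b.0 :: -a-> u1, -b-> u2
  u1 = (rec X. a.(X\{a}\{b} + (a.X + b.X)) + b.0)\{a}\{b} + (a.(rec X. a.(X\{a}\{b} + (a.X + b.X)) + b.0) + b.(rec X. a.(X\{a}\{b} + (a.X + b.X)) + b.0)) :: -a-> u0, -b-> u0
  u2 = 0 :: (no moves)
Reachable graph of Q (2 states):
  v0 = rec X. a.(X\{a}\{b} + (a.X + b.X)) :: -a-> v1
  v1 = (rec X. a.(X\{a}\{b} + (a.X + b.X)))\{a}\{b} + (a.(rec X. a.(X\{a}\{b} + (a.X + b.X))) + b.(rec X. a.(X\{a}\{b} + (a.X + b.X)))) :: -a-> v0, -b-> v0
Run σ = ⟨b⟩ on P: start {u0}
  [1] b ⇒ {u2}
  ✓ P
Run σ = ⟨b⟩ on Q: start {v0}
  [1] b ⇒ no successor for Q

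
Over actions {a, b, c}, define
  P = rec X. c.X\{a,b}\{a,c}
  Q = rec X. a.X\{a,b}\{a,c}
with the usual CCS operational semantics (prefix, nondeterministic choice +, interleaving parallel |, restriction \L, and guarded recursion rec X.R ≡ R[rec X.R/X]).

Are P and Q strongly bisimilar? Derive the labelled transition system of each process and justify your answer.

P ≁ Q

P's transition system — 2 states:
  s0 = rec X. c.X\{a,b}\{a,c} ⊢ —c→ s1
  s1 = (rec X. c.X\{a,b}\{a,c})\{a,b}\{a,c} ⊢ ·
Q's transition system — 2 states:
  t0 = rec X. a.X\{a,b}\{a,c} ⊢ —a→ t1
  t1 = (rec X. a.X\{a,b}\{a,c})\{a,b}\{a,c} ⊢ ·
Partition-refinement fixed point:
  B0 = {s0}
  B1 = {s1, t1}
  B2 = {t0}
s0 ∈ B0, t0 ∈ B2 → different blocks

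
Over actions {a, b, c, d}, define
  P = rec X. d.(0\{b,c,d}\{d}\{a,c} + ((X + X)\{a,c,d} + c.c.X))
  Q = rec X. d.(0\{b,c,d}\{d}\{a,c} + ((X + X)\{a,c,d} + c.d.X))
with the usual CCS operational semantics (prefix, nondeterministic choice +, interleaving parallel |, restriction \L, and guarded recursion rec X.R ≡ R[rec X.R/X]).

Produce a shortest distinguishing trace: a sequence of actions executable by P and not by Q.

LTS(P): 3 reachable states
  m0 = rec X. d.(0\{b,c,d}\{d}\{a,c} + ((X + X)\{a,c,d} + c.c.X)) has moves -d-> m1
  m1 = 0\{b,c,d}\{d}\{a,c} + (((rec X. d.(0\{b,c,d}\{d}\{a,c} + ((X + X)\{a,c,d} + c.c.X))) + (rec X. d.(0\{b,c,d}\{d}\{a,c} + ((X + X)\{a,c,d} + c.c.X))))\{a,c,d} + c.c.(rec X. d.(0\{b,c,d}\{d}\{a,c} + ((X + X)\{a,c,d} + c.c.X)))) has moves -c-> m2
  m2 = c.(rec X. d.(0\{b,c,d}\{d}\{a,c} + ((X + X)\{a,c,d} + c.c.X))) has moves -c-> m0
LTS(Q): 3 reachable states
  n0 = rec X. d.(0\{b,c,d}\{d}\{a,c} + ((X + X)\{a,c,d} + c.d.X)) has moves -d-> n1
  n1 = 0\{b,c,d}\{d}\{a,c} + (((rec X. d.(0\{b,c,d}\{d}\{a,c} + ((X + X)\{a,c,d} + c.d.X))) + (rec X. d.(0\{b,c,d}\{d}\{a,c} + ((X + X)\{a,c,d} + c.d.X))))\{a,c,d} + c.d.(rec X. d.(0\{b,c,d}\{d}\{a,c} + ((X + X)\{a,c,d} + c.d.X)))) has moves -c-> n2
  n2 = d.(rec X. d.(0\{b,c,d}\{d}\{a,c} + ((X + X)\{a,c,d} + c.d.X))) has moves -d-> n0
Executing dcc from P (initial set {m0}):
  after d @ step 1: {m1}
  after c @ step 2: {m2}
  after c @ step 3: {m0}
  ✓ P
Executing dcc from Q (initial set {n0}):
  after d @ step 1: {n1}
  after c @ step 2: {n2}
  after c @ step 3: no successor for Q

dcc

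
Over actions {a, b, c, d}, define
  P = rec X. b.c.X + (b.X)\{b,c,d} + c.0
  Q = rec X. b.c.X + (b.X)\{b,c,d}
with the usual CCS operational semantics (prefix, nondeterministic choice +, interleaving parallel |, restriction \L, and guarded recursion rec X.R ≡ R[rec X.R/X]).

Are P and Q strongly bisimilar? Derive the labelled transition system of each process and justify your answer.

P ≁ Q

P's transition system — 3 states:
  p0 = rec X. b.c.X + (b.X)\{b,c,d} + c.0 has moves --b--▸ p1, --c--▸ p2
  p1 = c.(rec X. b.c.X + (b.X)\{b,c,d} + c.0) has moves --c--▸ p0
  p2 = 0 has moves stopped
Q's transition system — 2 states:
  q0 = rec X. b.c.X + (b.X)\{b,c,d} has moves --b--▸ q1
  q1 = c.(rec X. b.c.X + (b.X)\{b,c,d}) has moves --c--▸ q0
Partition-refinement fixed point:
  B0 = {p0}
  B1 = {p1}
  B2 = {p2}
  B3 = {q0}
  B4 = {q1}
p0 ∈ B0, q0 ∈ B3 → different blocks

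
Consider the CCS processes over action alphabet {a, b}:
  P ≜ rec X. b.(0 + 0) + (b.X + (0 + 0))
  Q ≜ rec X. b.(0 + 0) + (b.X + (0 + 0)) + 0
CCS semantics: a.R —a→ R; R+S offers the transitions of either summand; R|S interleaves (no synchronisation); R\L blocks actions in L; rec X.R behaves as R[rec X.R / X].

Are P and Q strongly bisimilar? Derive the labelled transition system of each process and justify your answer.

P ~ Q

Reachable graph of P (2 states):
  s0 = rec X. b.(0 + 0) + (b.X + (0 + 0)) → ··b··> s0, ··b··> s1
  s1 = 0 + 0 → (no moves)
Reachable graph of Q (2 states):
  t0 = rec X. b.(0 + 0) + (b.X + (0 + 0)) + 0 → ··b··> t0, ··b··> t1
  t1 = 0 + 0 → (no moves)
Coarsest stable partition (strong bisimilarity classes):
  B0 = {s0, t0}
  B1 = {s1, t1}
s0 ∈ B0, t0 ∈ B0 → same block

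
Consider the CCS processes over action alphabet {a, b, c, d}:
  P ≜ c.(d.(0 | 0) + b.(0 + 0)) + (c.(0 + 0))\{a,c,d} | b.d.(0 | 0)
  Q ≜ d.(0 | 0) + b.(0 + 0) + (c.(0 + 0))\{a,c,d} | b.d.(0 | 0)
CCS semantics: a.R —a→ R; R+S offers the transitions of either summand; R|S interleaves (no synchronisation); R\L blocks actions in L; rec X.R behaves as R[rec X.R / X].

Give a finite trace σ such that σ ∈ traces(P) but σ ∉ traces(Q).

c

P's transition system — 6 states:
  p0 = c.(d.(0 | 0) + b.(0 + 0)) + (c.(0 + 0))\{a,c,d} | b.d.(0 | 0) → --b--▸ p1, --c--▸ p2
  p1 = (c.(0 + 0))\{a,c,d} | d.(0 | 0) → --d--▸ p3
  p2 = d.(0 | 0) + b.(0 + 0) → --b--▸ p4, --d--▸ p5
  p3 = (c.(0 + 0))\{a,c,d} | (0 | 0) → stopped
  p4 = 0 + 0 → stopped
  p5 = 0 | 0 → stopped
Q's transition system — 5 states:
  q0 = d.(0 | 0) + b.(0 + 0) + (c.(0 + 0))\{a,c,d} | b.d.(0 | 0) → --b--▸ q1, --b--▸ q2, --d--▸ q3
  q1 = (c.(0 + 0))\{a,c,d} | d.(0 | 0) → --d--▸ q4
  q2 = 0 + 0 → stopped
  q3 = 0 | 0 → stopped
  q4 = (c.(0 + 0))\{a,c,d} | (0 | 0) → stopped
Trace ⟨c⟩ through P, begin at {p0}:
  step 1 (c): {p2}
  P completes σ.
Trace ⟨c⟩ through Q, begin at {q0}:
  step 1 (c): no successor for Q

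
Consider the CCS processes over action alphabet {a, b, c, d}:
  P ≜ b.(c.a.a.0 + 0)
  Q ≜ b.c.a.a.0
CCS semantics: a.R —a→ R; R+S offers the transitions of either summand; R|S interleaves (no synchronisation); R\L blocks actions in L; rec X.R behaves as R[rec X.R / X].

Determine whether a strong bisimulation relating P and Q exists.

LTS(P): 5 reachable states
  u0 = b.(c.a.a.0 + 0) | =b=> u1
  u1 = c.a.a.0 + 0 | =c=> u2
  u2 = a.a.0 | =a=> u3
  u3 = a.0 | =a=> u4
  u4 = 0 | ·
LTS(Q): 5 reachable states
  v0 = b.c.a.a.0 | =b=> v1
  v1 = c.a.a.0 | =c=> v2
  v2 = a.a.0 | =a=> v3
  v3 = a.0 | =a=> v4
  v4 = 0 | ·
Partition-refinement fixed point:
  B0 = {u0, v0}
  B1 = {u1, v1}
  B2 = {u2, v2}
  B3 = {u3, v3}
  B4 = {u4, v4}
u0 ∈ B0, v0 ∈ B0 → same block

YES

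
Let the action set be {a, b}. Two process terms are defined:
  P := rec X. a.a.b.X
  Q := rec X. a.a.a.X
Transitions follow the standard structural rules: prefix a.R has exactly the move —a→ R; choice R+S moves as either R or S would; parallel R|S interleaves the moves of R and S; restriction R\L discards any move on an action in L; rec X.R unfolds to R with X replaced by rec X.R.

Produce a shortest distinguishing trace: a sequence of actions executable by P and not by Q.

P's transition system — 3 states:
  m0 = rec X. a.a.b.X has moves —a→ m1
  m1 = a.b.(rec X. a.a.b.X) has moves —a→ m2
  m2 = b.(rec X. a.a.b.X) has moves —b→ m0
Q's transition system — 3 states:
  n0 = rec X. a.a.a.X has moves —a→ n1
  n1 = a.a.(rec X. a.a.a.X) has moves —a→ n2
  n2 = a.(rec X. a.a.a.X) has moves —a→ n0
Executing aab from P (initial set {m0}):
  after a @ step 1: {m1}
  after a @ step 2: {m2}
  after b @ step 3: {m0}
  — P admits the full trace.
Executing aab from Q (initial set {n0}):
  after a @ step 1: {n1}
  after a @ step 2: {n2}
  after b @ step 3: no successor for Q

aab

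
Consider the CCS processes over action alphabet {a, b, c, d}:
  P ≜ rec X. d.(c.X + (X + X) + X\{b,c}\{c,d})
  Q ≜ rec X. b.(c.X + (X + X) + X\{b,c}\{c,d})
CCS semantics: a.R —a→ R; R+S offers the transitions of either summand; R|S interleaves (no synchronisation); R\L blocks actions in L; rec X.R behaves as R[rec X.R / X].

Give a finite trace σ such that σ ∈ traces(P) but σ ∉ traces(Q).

Reachable graph of P (2 states):
  m0 = rec X. d.(c.X + (X + X) + X\{b,c}\{c,d}) → -d-> m1
  m1 = c.(rec X. d.(c.X + (X + X) + X\{b,c}\{c,d})) + ((rec X. d.(c.X + (X + X) + X\{b,c}\{c,d})) + (rec X. d.(c.X + (X + X) + X\{b,c}\{c,d}))) + (rec X. d.(c.X + (X + X) + X\{b,c}\{c,d}))\{b,c}\{c,d} → -c-> m0, -d-> m1
Reachable graph of Q (2 states):
  n0 = rec X. b.(c.X + (X + X) + X\{b,c}\{c,d}) → -b-> n1
  n1 = c.(rec X. b.(c.X + (X + X) + X\{b,c}\{c,d})) + ((rec X. b.(c.X + (X + X) + X\{b,c}\{c,d})) + (rec X. b.(c.X + (X + X) + X\{b,c}\{c,d}))) + (rec X. b.(c.X + (X + X) + X\{b,c}\{c,d}))\{b,c}\{c,d} → -b-> n1, -c-> n0
Run σ = ⟨d⟩ on P: start {m0}
  [1] d ⇒ {m1}
  ✓ P
Run σ = ⟨d⟩ on Q: start {n0}
  [1] d ⇒ ∅ (Q stuck)

d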